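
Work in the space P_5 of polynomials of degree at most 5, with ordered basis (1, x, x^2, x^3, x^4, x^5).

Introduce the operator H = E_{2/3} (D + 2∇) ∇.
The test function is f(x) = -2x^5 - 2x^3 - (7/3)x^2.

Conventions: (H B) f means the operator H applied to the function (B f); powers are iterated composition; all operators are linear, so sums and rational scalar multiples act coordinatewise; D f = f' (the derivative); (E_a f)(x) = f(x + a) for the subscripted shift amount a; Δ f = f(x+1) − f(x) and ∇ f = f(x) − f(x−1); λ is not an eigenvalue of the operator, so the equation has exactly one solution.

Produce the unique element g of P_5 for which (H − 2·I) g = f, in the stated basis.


write g with unknown coordinates in the stated basis and equate coefficients in (H − 2·I) g = f
solving from the highest basis element down gives g = x^5 + 31x^3 - (83/6)x^2 + 299x - 1649/18
check: H g = 60x^3 - 30x^2 + 598x - 1649/9
so H g − 2·g = -2x^5 - 2x^3 - (7/3)x^2 = f ✓

the image equals g(x) = x^5 + 31x^3 - (83/6)x^2 + 299x - 1649/18


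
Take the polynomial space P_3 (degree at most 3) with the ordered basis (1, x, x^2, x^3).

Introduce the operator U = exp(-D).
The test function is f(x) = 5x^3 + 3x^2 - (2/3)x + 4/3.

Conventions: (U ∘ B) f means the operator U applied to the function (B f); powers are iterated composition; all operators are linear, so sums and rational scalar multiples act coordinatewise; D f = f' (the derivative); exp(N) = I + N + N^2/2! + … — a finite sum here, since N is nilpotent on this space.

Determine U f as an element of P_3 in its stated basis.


order-1 term: -15x^2 - 6x + 2/3
order-2 term: 15x + 3
order-3 term: -5
the series for exp(-D) f terminates at order 3
exp(-D) f = 5x^3 - 12x^2 + (25/3)x

the image equals g(x) = 5x^3 - 12x^2 + (25/3)x


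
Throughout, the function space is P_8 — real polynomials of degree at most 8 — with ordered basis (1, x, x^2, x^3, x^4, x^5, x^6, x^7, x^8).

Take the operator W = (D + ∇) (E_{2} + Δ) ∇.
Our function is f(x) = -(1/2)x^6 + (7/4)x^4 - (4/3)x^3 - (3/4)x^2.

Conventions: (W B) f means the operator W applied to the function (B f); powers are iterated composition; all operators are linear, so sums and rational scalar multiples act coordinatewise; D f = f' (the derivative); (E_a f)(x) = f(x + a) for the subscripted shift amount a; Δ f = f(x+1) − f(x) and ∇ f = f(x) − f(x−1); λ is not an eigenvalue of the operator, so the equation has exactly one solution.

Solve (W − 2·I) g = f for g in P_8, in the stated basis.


write g with unknown coordinates in the stated basis and equate coefficients in (W − 2·I) g = f
solving from the highest basis element down gives g = (1/4)x^6 + (53/8)x^4 + (409/6)x^3 + (1089/8)x^2 + (1751/2)x + 10523/8
check: W g = 15x^4 + 135x^3 + (543/2)x^2 + 1751x + 10523/4
so W g − 2·g = -(1/2)x^6 + (7/4)x^4 - (4/3)x^3 - (3/4)x^2 = f ✓

the image equals g(x) = (1/4)x^6 + (53/8)x^4 + (409/6)x^3 + (1089/8)x^2 + (1751/2)x + 10523/8


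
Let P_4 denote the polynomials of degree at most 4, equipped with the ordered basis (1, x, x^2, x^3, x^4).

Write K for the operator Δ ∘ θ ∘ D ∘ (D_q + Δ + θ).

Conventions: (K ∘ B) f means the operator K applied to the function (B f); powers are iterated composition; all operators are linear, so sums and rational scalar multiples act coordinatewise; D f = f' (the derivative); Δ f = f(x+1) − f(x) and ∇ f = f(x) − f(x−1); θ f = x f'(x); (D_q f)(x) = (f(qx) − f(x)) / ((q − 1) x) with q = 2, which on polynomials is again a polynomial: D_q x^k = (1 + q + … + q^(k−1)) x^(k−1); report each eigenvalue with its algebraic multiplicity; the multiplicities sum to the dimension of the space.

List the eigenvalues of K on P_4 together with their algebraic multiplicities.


λ = 0 (multiplicity 5)

image of 1: 0
image of x: 0
image of x^2: 4
image of x^3: 36x + 38
image of x^4: 144x^2 + 372x + 174
the matrix is upper triangular; its diagonal is (0, 0, 0, 0, 0)
for a triangular matrix the eigenvalues are the diagonal entries, with algebraic multiplicity their repetition count


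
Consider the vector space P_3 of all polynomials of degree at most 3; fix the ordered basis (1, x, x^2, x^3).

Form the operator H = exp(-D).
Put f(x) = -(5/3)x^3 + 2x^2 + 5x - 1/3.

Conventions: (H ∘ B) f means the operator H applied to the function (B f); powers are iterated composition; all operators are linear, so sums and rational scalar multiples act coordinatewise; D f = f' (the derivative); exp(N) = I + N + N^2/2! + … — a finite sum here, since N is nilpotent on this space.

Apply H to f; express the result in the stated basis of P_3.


the image equals g(x) = -(5/3)x^3 + 7x^2 - 4x - 5/3

order-1 term: 5x^2 - 4x - 5
order-2 term: -5x + 2
order-3 term: 5/3
the series for exp(-D) f terminates at order 3
exp(-D) f = -(5/3)x^3 + 7x^2 - 4x - 5/3


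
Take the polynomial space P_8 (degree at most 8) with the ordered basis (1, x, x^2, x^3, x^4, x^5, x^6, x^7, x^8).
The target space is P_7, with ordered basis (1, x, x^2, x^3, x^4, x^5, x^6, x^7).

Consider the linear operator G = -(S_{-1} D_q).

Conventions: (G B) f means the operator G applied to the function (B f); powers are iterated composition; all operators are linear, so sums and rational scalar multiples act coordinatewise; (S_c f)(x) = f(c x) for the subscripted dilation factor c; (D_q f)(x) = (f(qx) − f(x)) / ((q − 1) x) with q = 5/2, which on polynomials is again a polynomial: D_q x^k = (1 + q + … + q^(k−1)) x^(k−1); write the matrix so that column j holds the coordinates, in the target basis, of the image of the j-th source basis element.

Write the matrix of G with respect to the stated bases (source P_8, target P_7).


the matrix is [[0, -1, 0, 0, 0, 0, 0, 0, 0]; [0, 0, 7/2, 0, 0, 0, 0, 0, 0]; [0, 0, 0, -39/4, 0, 0, 0, 0, 0]; [0, 0, 0, 0, 203/8, 0, 0, 0, 0]; [0, 0, 0, 0, 0, -1031/16, 0, 0, 0]; [0, 0, 0, 0, 0, 0, 5187/32, 0, 0]; [0, 0, 0, 0, 0, 0, 0, -25999/64, 0]; [0, 0, 0, 0, 0, 0, 0, 0, 130123/128]] (rows listed top to bottom)

image of 1: 0
image of x: -1
image of x^2: (7/2)x
image of x^3: -(39/4)x^2
image of x^4: (203/8)x^3
image of x^5: -(1031/16)x^4
image of x^6: (5187/32)x^5
image of x^7: -(25999/64)x^6
image of x^8: (130123/128)x^7
each image's coordinates form column j of the matrix


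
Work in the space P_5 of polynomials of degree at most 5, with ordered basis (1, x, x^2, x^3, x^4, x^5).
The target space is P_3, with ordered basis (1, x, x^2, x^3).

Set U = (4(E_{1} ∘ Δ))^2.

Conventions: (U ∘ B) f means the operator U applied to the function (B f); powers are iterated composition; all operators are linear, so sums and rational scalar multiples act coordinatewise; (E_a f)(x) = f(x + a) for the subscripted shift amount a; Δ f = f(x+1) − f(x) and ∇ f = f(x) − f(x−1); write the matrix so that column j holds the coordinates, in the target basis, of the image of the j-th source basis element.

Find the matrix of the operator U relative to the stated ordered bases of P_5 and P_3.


the matrix is [[0, 0, 32, 288, 1760, 9120]; [0, 0, 0, 96, 1152, 8800]; [0, 0, 0, 0, 192, 2880]; [0, 0, 0, 0, 0, 320]] (rows listed top to bottom)

image of 1: 0
image of x: 0
image of x^2: 32
image of x^3: 96x + 288
image of x^4: 192x^2 + 1152x + 1760
image of x^5: 320x^3 + 2880x^2 + 8800x + 9120
each image's coordinates form column j of the matrix


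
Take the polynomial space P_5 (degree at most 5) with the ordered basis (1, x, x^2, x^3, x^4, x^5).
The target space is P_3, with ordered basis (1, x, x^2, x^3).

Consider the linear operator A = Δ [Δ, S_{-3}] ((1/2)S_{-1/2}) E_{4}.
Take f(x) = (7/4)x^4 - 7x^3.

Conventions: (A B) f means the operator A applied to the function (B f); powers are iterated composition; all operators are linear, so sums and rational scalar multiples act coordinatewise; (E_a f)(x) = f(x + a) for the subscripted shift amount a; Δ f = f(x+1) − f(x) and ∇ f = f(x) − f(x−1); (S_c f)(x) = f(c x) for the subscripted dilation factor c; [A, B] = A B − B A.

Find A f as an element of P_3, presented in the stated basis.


E_{4} f = (7/4)x^4 + 21x^3 + 84x^2 + 112x
S_{-1/2} E_{4} f = (7/64)x^4 - (21/8)x^3 + 21x^2 - 56x
((1/2)S_{-1/2}) E_{4} f = (7/128)x^4 - (21/16)x^3 + (21/2)x^2 - 28x
S_{-3} ((1/2)S_{-1/2}) E_{4} f = (567/128)x^4 + (567/16)x^3 + (189/2)x^2 + 84x
Δ S_{-3} ((1/2)S_{-1/2}) E_{4} f = (567/32)x^3 + (8505/64)x^2 + (10017/32)x + 27951/128
Δ ((1/2)S_{-1/2}) E_{4} f = (7/32)x^3 - (231/64)x^2 + (553/32)x - 2401/128
S_{-3} Δ ((1/2)S_{-1/2}) E_{4} f = -(189/32)x^3 - (2079/64)x^2 - (1659/32)x - 2401/128
[Δ, S_{-3}] ((1/2)S_{-1/2}) E_{4} f = (189/8)x^3 + (1323/8)x^2 + (2919/8)x + 1897/8
Δ ([Δ, S_{-3}] ((1/2)S_{-1/2}) E_{4}) f = (567/8)x^2 + (3213/8)x + 4431/8

the result is g(x) = (567/8)x^2 + (3213/8)x + 4431/8


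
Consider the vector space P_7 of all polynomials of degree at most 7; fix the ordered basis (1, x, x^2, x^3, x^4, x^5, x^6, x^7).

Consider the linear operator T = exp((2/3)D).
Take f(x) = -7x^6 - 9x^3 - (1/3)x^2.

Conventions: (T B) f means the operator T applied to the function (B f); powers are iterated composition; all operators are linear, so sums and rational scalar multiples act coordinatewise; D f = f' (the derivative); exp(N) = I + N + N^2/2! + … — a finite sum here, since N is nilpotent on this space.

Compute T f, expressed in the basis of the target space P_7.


the image equals g(x) = -7x^6 - 28x^5 - (140/3)x^4 - (1363/27)x^3 - (1055/27)x^2 - (1456/81)x - 2500/729

order-1 term: -28x^5 - 18x^2 - (4/9)x
order-2 term: -(140/3)x^4 - 12x - 4/27
order-3 term: -(1120/27)x^3 - 8/3
order-4 term: -(560/27)x^2
order-5 term: -(448/81)x
order-6 term: -448/729
the series for exp((2/3)D) f terminates at order 6
exp((2/3)D) f = -7x^6 - 28x^5 - (140/3)x^4 - (1363/27)x^3 - (1055/27)x^2 - (1456/81)x - 2500/729


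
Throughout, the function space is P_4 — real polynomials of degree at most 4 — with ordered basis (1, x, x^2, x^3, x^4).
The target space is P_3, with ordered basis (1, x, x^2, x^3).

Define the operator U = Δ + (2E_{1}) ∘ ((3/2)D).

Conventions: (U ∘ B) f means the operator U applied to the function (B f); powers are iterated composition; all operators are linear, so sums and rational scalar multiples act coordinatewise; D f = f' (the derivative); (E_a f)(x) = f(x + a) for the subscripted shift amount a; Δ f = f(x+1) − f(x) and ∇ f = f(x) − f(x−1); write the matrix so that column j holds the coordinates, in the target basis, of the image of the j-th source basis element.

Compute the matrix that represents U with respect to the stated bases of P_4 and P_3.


image of 1: 0
image of x: 4
image of x^2: 8x + 7
image of x^3: 12x^2 + 21x + 10
image of x^4: 16x^3 + 42x^2 + 40x + 13
each image's coordinates form column j of the matrix

the matrix is [[0, 4, 7, 10, 13]; [0, 0, 8, 21, 40]; [0, 0, 0, 12, 42]; [0, 0, 0, 0, 16]] (rows listed top to bottom)


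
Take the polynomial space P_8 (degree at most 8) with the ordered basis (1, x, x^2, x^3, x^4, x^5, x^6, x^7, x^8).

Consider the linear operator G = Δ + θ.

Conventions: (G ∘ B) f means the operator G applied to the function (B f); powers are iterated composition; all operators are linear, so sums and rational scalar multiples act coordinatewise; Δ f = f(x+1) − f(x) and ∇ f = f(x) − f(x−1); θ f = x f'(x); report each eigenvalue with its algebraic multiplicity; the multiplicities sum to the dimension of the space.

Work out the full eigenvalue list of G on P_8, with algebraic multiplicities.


λ = 0 (multiplicity 1), λ = 1 (multiplicity 1), λ = 2 (multiplicity 1), λ = 3 (multiplicity 1), λ = 4 (multiplicity 1), λ = 5 (multiplicity 1), λ = 6 (multiplicity 1), λ = 7 (multiplicity 1), λ = 8 (multiplicity 1)

image of 1: 0
image of x: x + 1
image of x^2: 2x^2 + 2x + 1
image of x^3: 3x^3 + 3x^2 + 3x + 1
image of x^4: 4x^4 + 4x^3 + 6x^2 + 4x + 1
image of x^5: 5x^5 + 5x^4 + 10x^3 + 10x^2 + 5x + 1
image of x^6: 6x^6 + 6x^5 + 15x^4 + 20x^3 + 15x^2 + 6x + 1
image of x^7: 7x^7 + 7x^6 + 21x^5 + 35x^4 + 35x^3 + 21x^2 + 7x + 1
image of x^8: 8x^8 + 8x^7 + 28x^6 + 56x^5 + 70x^4 + 56x^3 + 28x^2 + 8x + 1
the matrix is upper triangular; its diagonal is (0, 1, 2, 3, 4, 5, 6, 7, 8)
for a triangular matrix the eigenvalues are the diagonal entries, with algebraic multiplicity their repetition count


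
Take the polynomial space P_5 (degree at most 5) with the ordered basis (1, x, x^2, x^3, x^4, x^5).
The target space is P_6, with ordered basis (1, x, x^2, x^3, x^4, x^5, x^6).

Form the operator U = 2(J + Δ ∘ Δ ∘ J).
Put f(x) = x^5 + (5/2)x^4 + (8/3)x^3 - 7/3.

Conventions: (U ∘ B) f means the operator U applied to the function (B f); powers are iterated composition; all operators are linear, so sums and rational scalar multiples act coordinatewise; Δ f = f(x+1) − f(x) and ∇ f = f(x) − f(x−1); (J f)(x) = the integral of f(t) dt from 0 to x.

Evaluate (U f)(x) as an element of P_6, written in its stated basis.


J f = (1/6)x^6 + (1/2)x^5 + (2/3)x^4 - (7/3)x
J f = (1/6)x^6 + (1/2)x^5 + (2/3)x^4 - (7/3)x
Δ J f = x^5 + 5x^4 + 11x^3 + (23/2)x^2 + (37/6)x - 1
Δ Δ J f = 5x^4 + 30x^3 + 73x^2 + 81x + 104/3
(J + Δ ∘ Δ ∘ J) f = (1/6)x^6 + (1/2)x^5 + (17/3)x^4 + 30x^3 + 73x^2 + (236/3)x + 104/3
(2(J + Δ ∘ Δ ∘ J)) f = (1/3)x^6 + x^5 + (34/3)x^4 + 60x^3 + 146x^2 + (472/3)x + 208/3

the image equals g(x) = (1/3)x^6 + x^5 + (34/3)x^4 + 60x^3 + 146x^2 + (472/3)x + 208/3


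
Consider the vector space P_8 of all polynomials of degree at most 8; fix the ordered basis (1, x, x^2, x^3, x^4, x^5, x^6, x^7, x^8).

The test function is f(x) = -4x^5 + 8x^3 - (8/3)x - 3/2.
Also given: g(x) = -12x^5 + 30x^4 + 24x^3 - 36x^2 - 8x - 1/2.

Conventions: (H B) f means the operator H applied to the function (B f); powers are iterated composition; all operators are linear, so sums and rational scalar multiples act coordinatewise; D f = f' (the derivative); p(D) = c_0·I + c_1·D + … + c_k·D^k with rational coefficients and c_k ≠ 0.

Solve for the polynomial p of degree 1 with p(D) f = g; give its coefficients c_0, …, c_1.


c_0 = 3, c_1 = -3/2

D^0 f = -4x^5 + 8x^3 - (8/3)x - 3/2
D^1 f = -20x^4 + 24x^2 - 8/3
matching coefficients of g against c_0 f + c_1 Df + … from the top degree down determines the c_i
solution: c_0 = 3, c_1 = -3/2


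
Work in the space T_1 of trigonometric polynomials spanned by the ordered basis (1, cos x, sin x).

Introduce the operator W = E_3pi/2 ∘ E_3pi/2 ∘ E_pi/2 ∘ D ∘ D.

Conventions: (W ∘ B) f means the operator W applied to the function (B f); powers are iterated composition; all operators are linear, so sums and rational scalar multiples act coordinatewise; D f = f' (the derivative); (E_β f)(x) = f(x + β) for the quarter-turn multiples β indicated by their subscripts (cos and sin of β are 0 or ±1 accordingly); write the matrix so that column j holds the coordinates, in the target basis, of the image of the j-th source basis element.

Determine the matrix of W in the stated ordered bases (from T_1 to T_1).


image of 1: 0
image of cos x: -sin x
image of sin x: cos x
each image's coordinates form column j of the matrix

the matrix is [[0, 0, 0]; [0, 0, 1]; [0, -1, 0]] (rows listed top to bottom)


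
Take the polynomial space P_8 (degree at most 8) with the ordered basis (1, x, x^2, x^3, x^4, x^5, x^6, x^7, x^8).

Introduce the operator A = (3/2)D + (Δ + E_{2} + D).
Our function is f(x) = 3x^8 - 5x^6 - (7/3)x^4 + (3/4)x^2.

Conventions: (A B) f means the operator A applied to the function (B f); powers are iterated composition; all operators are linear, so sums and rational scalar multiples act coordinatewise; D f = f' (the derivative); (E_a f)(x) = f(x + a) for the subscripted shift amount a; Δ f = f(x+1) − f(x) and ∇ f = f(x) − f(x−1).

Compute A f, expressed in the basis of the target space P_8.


the result is g(x) = 3x^8 + 132x^7 + 415x^6 + 1347x^5 + (9578/3)x^4 + (13778/3)x^3 + (16463/4)x^2 + (8121/4)x + 4921/12

D f = 24x^7 - 30x^5 - (28/3)x^3 + (3/2)x
((3/2)D) f = 36x^7 - 45x^5 - 14x^3 + (9/4)x
Δ f = 24x^7 + 84x^6 + 138x^5 + 135x^4 + (176/3)x^3 - 5x^2 - (83/6)x - 43/12
E_{2} f = 3x^8 + 48x^7 + 331x^6 + 1284x^5 + (9173/3)x^4 + (13672/3)x^3 + (16483/4)x^2 + (6121/3)x + 1241/3
D f = 24x^7 - 30x^5 - (28/3)x^3 + (3/2)x
(Δ + E_{2} + D) f = 3x^8 + 96x^7 + 415x^6 + 1392x^5 + (9578/3)x^4 + (13820/3)x^3 + (16463/4)x^2 + 2028x + 4921/12
((3/2)D + (Δ + E_{2} + D)) f = 3x^8 + 132x^7 + 415x^6 + 1347x^5 + (9578/3)x^4 + (13778/3)x^3 + (16463/4)x^2 + (8121/4)x + 4921/12


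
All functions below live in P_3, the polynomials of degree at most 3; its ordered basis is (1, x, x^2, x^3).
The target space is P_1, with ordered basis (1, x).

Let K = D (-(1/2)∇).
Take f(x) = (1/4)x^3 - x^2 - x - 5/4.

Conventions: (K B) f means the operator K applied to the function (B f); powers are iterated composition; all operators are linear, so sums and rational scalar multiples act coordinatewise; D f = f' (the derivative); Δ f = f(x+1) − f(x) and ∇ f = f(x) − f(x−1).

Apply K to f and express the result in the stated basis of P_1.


∇ f = (3/4)x^2 - (11/4)x + 1/4
(-(1/2)∇) f = -(3/8)x^2 + (11/8)x - 1/8
D (-(1/2)∇) f = -(3/4)x + 11/8

the result is g(x) = -(3/4)x + 11/8


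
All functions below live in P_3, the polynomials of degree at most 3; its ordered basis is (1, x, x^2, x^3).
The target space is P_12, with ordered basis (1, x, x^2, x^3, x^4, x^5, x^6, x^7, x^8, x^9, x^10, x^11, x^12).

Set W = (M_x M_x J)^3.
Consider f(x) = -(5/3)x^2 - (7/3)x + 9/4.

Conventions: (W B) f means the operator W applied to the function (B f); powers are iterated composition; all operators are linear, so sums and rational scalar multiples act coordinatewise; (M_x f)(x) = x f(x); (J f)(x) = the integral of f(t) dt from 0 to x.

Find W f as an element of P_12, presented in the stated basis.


g(x) = -(5/486)x^11 - (7/240)x^10 + (9/112)x^9

J f = -(5/9)x^3 - (7/6)x^2 + (9/4)x
M_x J f = -(5/9)x^4 - (7/6)x^3 + (9/4)x^2
M_x M_x J f = -(5/9)x^5 - (7/6)x^4 + (9/4)x^3
J (M_x M_x J) f = -(5/54)x^6 - (7/30)x^5 + (9/16)x^4
M_x J (M_x M_x J) f = -(5/54)x^7 - (7/30)x^6 + (9/16)x^5
M_x M_x J (M_x M_x J) f = -(5/54)x^8 - (7/30)x^7 + (9/16)x^6
J (M_x M_x J) (M_x M_x J) f = -(5/486)x^9 - (7/240)x^8 + (9/112)x^7
M_x J (M_x M_x J) (M_x M_x J) f = -(5/486)x^10 - (7/240)x^9 + (9/112)x^8
M_x M_x J (M_x M_x J) (M_x M_x J) f = -(5/486)x^11 - (7/240)x^10 + (9/112)x^9


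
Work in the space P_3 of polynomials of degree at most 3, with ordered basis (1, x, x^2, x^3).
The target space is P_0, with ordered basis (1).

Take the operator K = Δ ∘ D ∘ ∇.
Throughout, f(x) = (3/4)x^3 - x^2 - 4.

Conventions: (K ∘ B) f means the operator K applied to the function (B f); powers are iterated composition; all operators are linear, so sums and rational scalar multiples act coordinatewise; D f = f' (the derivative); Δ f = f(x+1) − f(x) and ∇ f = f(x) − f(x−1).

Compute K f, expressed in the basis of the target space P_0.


the image equals g(x) = 9/2

∇ f = (9/4)x^2 - (17/4)x + 7/4
D ∇ f = (9/2)x - 17/4
Δ (D ∘ ∇) f = 9/2


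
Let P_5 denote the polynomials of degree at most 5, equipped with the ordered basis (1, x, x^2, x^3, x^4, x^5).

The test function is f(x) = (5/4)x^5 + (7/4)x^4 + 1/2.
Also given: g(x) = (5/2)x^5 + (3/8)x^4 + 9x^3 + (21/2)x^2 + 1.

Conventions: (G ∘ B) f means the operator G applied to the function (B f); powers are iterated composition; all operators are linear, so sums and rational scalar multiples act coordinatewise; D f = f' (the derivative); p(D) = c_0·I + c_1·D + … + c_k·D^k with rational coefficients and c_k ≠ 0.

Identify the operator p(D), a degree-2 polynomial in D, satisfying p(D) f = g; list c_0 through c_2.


c_0 = 2, c_1 = -1/2, c_2 = 1/2

D^0 f = (5/4)x^5 + (7/4)x^4 + 1/2
D^1 f = (25/4)x^4 + 7x^3
D^2 f = 25x^3 + 21x^2
matching coefficients of g against c_0 f + c_1 Df + … from the top degree down determines the c_i
solution: c_0 = 2, c_1 = -1/2, c_2 = 1/2


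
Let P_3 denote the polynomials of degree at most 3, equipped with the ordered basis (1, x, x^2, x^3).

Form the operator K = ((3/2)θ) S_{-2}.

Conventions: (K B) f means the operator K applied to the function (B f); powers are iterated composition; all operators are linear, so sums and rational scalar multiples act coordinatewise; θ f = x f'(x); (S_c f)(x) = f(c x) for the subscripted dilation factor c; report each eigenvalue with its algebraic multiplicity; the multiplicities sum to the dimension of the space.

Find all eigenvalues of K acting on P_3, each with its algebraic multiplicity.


λ = -36 (multiplicity 1), λ = -3 (multiplicity 1), λ = 0 (multiplicity 1), λ = 12 (multiplicity 1)

image of 1: 0
image of x: -3x
image of x^2: 12x^2
image of x^3: -36x^3
the matrix is upper triangular; its diagonal is (0, -3, 12, -36)
for a triangular matrix the eigenvalues are the diagonal entries, with algebraic multiplicity their repetition count


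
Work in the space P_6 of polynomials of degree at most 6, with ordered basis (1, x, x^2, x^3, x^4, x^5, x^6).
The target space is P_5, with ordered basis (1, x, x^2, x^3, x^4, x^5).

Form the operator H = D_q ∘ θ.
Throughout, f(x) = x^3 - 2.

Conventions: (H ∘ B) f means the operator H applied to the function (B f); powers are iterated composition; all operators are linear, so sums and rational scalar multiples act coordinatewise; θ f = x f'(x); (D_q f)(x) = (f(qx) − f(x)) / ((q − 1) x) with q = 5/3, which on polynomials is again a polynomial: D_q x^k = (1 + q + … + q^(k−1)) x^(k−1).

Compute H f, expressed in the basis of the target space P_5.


θ f = 3x^3
D_q θ f = (49/3)x^2

the image equals g(x) = (49/3)x^2


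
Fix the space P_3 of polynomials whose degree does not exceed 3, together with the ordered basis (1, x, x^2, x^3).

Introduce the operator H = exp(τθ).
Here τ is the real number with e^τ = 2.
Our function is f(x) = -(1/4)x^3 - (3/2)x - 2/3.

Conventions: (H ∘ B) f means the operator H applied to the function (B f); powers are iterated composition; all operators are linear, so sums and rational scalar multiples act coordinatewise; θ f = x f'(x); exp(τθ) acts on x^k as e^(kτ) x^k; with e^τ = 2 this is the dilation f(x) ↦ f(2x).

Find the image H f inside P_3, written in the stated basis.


g(x) = -2x^3 - 3x - 2/3

exp(τθ) x^k = e^(kτ) x^k; with e^τ = 2 this sends x^k to 2^k x^k
x ↦ 2 x
x^3 ↦ 8 x^3
applying this coordinatewise to f: exp(τθ) f = -2x^3 - 3x - 2/3


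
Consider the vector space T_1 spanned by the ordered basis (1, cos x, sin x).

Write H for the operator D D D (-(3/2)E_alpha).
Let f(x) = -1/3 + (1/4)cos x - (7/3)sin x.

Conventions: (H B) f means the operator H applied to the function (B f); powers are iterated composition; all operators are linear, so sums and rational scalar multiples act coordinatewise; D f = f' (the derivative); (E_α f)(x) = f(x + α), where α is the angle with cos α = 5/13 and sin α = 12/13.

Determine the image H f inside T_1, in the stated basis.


g(x) = -(22/13)cos x + (321/104)sin x

E_alpha f = -1/3 - (107/52)cos x - (44/39)sin x
(-(3/2)E_alpha) f = 1/2 + (321/104)cos x + (22/13)sin x
D (-(3/2)E_alpha) f = (22/13)cos x - (321/104)sin x
D D (-(3/2)E_alpha) f = -(321/104)cos x - (22/13)sin x
D D D (-(3/2)E_alpha) f = -(22/13)cos x + (321/104)sin x


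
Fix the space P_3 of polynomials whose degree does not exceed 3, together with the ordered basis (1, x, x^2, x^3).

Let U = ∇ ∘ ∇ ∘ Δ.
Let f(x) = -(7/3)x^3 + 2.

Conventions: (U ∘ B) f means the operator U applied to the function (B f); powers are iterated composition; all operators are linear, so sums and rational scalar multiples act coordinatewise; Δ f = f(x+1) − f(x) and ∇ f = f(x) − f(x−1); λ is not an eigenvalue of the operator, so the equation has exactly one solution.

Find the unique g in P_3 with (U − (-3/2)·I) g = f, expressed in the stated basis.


g(x) = -(14/9)x^3 + 68/9

write g with unknown coordinates in the stated basis and equate coefficients in (U − (-3/2)·I) g = f
solving from the highest basis element down gives g = -(14/9)x^3 + 68/9
check: U g = -28/3
so U g − (-3/2)·g = -(7/3)x^3 + 2 = f ✓


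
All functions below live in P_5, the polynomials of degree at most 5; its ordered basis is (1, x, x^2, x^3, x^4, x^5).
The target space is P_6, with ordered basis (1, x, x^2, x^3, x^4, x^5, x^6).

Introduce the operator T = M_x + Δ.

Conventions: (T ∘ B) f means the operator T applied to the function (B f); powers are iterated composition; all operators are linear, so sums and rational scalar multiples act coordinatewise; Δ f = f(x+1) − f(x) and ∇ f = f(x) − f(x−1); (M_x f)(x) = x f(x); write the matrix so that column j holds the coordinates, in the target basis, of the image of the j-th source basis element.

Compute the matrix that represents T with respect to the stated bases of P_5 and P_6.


the matrix is [[0, 1, 1, 1, 1, 1]; [1, 0, 2, 3, 4, 5]; [0, 1, 0, 3, 6, 10]; [0, 0, 1, 0, 4, 10]; [0, 0, 0, 1, 0, 5]; [0, 0, 0, 0, 1, 0]; [0, 0, 0, 0, 0, 1]] (rows listed top to bottom)

image of 1: x
image of x: x^2 + 1
image of x^2: x^3 + 2x + 1
image of x^3: x^4 + 3x^2 + 3x + 1
image of x^4: x^5 + 4x^3 + 6x^2 + 4x + 1
image of x^5: x^6 + 5x^4 + 10x^3 + 10x^2 + 5x + 1
each image's coordinates form column j of the matrix


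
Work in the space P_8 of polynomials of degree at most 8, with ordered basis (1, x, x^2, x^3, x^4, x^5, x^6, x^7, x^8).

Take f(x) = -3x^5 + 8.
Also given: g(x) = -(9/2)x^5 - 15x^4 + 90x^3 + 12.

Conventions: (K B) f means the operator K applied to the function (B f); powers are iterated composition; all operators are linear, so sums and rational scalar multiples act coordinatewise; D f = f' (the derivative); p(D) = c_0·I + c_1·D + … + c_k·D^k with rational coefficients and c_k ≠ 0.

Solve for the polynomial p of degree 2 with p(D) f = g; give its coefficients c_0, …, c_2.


D^0 f = -3x^5 + 8
D^1 f = -15x^4
D^2 f = -60x^3
matching coefficients of g against c_0 f + c_1 Df + … from the top degree down determines the c_i
solution: c_0 = 3/2, c_1 = 1, c_2 = -3/2

c_0 = 3/2, c_1 = 1, c_2 = -3/2


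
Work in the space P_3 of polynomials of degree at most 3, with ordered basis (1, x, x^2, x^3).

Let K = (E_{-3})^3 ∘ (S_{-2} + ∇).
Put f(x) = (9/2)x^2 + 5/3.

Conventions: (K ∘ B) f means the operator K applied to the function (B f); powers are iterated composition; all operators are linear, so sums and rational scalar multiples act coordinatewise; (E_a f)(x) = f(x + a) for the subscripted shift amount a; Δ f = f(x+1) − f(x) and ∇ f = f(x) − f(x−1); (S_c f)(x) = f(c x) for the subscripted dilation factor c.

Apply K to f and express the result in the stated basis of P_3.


the result is g(x) = 18x^2 - 315x + 8245/6

S_{-2} f = 18x^2 + 5/3
∇ f = 9x - 9/2
(S_{-2} + ∇) f = 18x^2 + 9x - 17/6
E_{-3} (S_{-2} + ∇) f = 18x^2 - 99x + 793/6
E_{-3} E_{-3} (S_{-2} + ∇) f = 18x^2 - 207x + 3547/6
E_{-3} E_{-3} E_{-3} (S_{-2} + ∇) f = 18x^2 - 315x + 8245/6


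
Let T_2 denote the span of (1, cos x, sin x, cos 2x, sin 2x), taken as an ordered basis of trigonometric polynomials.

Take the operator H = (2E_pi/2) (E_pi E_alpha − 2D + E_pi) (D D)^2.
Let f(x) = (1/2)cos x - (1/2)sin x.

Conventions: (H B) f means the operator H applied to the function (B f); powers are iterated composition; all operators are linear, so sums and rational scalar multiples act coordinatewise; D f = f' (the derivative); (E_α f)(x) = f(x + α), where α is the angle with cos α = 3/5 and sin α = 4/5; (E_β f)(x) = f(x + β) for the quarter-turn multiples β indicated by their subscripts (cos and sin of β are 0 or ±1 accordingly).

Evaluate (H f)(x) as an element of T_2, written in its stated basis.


g(x) = (22/5)cos x - (6/5)sin x

D f = -(1/2)cos x - (1/2)sin x
D D f = -(1/2)cos x + (1/2)sin x
D (D D) f = (1/2)cos x + (1/2)sin x
D D (D D) f = (1/2)cos x - (1/2)sin x
E_alpha (D D)^2 f = -(1/10)cos x - (7/10)sin x
E_pi E_alpha (D D)^2 f = (1/10)cos x + (7/10)sin x
D (D D)^2 f = -(1/2)cos x - (1/2)sin x
(-2D) (D D)^2 f = cos x + sin x
E_pi (D D)^2 f = -(1/2)cos x + (1/2)sin x
(E_pi E_alpha − 2D + E_pi) (D D)^2 f = (3/5)cos x + (11/5)sin x
E_pi/2 (E_pi E_alpha − 2D + E_pi) (D D)^2 f = (11/5)cos x - (3/5)sin x
(2E_pi/2) (E_pi E_alpha − 2D + E_pi) (D D)^2 f = (22/5)cos x - (6/5)sin x


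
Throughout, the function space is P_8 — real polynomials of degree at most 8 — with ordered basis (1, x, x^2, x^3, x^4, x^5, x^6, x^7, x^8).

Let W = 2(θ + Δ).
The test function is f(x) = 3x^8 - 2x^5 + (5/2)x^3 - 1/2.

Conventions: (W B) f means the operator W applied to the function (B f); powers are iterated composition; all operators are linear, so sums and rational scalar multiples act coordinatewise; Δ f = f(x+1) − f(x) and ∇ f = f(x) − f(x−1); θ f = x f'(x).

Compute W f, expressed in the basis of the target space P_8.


the result is g(x) = 48x^8 + 48x^7 + 168x^6 + 316x^5 + 400x^4 + 311x^3 + 143x^2 + 43x + 7

θ f = 24x^8 - 10x^5 + (15/2)x^3
Δ f = 24x^7 + 84x^6 + 168x^5 + 200x^4 + 148x^3 + (143/2)x^2 + (43/2)x + 7/2
(θ + Δ) f = 24x^8 + 24x^7 + 84x^6 + 158x^5 + 200x^4 + (311/2)x^3 + (143/2)x^2 + (43/2)x + 7/2
(2(θ + Δ)) f = 48x^8 + 48x^7 + 168x^6 + 316x^5 + 400x^4 + 311x^3 + 143x^2 + 43x + 7


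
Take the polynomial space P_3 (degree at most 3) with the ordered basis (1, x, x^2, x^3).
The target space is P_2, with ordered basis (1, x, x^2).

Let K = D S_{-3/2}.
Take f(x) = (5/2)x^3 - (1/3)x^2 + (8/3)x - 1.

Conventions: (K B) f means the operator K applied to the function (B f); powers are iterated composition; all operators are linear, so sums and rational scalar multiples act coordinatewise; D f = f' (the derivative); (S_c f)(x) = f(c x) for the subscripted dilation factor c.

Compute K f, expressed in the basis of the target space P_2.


S_{-3/2} f = -(135/16)x^3 - (3/4)x^2 - 4x - 1
D S_{-3/2} f = -(405/16)x^2 - (3/2)x - 4

g(x) = -(405/16)x^2 - (3/2)x - 4


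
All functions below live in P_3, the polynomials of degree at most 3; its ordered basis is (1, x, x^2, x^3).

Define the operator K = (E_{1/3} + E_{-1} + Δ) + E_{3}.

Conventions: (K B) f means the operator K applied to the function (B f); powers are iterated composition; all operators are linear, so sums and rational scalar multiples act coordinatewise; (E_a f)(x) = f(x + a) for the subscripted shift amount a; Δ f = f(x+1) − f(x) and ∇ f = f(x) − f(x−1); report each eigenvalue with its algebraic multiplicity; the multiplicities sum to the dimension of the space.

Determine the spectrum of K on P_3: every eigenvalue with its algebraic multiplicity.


λ = 3 (multiplicity 4)

image of 1: 3
image of x: 3x + 10/3
image of x^2: 3x^2 + (20/3)x + 100/9
image of x^3: 3x^3 + 10x^2 + (100/3)x + 730/27
the matrix is upper triangular; its diagonal is (3, 3, 3, 3)
for a triangular matrix the eigenvalues are the diagonal entries, with algebraic multiplicity their repetition count


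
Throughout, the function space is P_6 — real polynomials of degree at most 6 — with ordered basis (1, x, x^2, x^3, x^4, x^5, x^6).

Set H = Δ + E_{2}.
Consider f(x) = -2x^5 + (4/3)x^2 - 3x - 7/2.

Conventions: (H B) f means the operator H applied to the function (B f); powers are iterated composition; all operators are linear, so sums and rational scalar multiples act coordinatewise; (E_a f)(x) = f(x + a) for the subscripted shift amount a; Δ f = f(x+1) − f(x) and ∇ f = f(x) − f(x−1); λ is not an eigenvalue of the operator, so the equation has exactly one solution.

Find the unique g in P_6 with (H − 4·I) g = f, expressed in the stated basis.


the result is g(x) = (2/3)x^5 + (10/3)x^4 + (220/9)x^3 + (1136/9)x^2 + (3911/9)x + 40265/54

write g with unknown coordinates in the stated basis and equate coefficients in (H − 4·I) g = f
solving from the highest basis element down gives g = (2/3)x^5 + (10/3)x^4 + (220/9)x^3 + (1136/9)x^2 + (3911/9)x + 40265/54
check: H g = (2/3)x^5 + (40/3)x^4 + (880/9)x^3 + (4556/9)x^2 + (15617/9)x + 160871/54
so H g − 4·g = -2x^5 + (4/3)x^2 - 3x - 7/2 = f ✓


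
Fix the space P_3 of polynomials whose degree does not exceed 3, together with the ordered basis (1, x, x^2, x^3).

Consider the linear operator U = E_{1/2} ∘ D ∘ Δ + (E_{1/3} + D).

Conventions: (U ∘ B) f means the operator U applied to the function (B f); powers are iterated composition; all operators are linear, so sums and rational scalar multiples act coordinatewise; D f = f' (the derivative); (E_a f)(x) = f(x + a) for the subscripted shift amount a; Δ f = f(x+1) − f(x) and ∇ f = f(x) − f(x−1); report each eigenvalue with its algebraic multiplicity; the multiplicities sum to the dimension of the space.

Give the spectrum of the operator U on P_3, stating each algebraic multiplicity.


λ = 1 (multiplicity 4)

image of 1: 1
image of x: x + 4/3
image of x^2: x^2 + (8/3)x + 19/9
image of x^3: x^3 + 4x^2 + (19/3)x + 163/27
the matrix is upper triangular; its diagonal is (1, 1, 1, 1)
for a triangular matrix the eigenvalues are the diagonal entries, with algebraic multiplicity their repetition count


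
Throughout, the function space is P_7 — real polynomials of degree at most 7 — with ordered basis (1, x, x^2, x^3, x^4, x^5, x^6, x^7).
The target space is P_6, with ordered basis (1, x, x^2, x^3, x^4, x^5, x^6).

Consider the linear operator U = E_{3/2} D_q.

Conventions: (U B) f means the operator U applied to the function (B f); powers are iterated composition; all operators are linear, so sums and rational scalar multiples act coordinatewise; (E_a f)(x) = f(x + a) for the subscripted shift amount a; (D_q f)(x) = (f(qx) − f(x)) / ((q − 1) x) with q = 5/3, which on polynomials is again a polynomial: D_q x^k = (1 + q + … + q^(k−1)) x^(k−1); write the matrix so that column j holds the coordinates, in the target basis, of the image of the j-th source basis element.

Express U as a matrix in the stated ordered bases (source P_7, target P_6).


the matrix is [[0, 1, 4, 49/4, 34, 1441/16, 931/4, 37969/64]; [0, 0, 8/3, 49/3, 68, 1441/6, 4655/6, 37969/16]; [0, 0, 0, 49/9, 136/3, 1441/6, 9310/9, 189845/48]; [0, 0, 0, 0, 272/27, 2882/27, 18620/27, 189845/54]; [0, 0, 0, 0, 0, 1441/81, 18620/81, 189845/108]; [0, 0, 0, 0, 0, 0, 7448/243, 37969/81]; [0, 0, 0, 0, 0, 0, 0, 37969/729]] (rows listed top to bottom)

image of 1: 0
image of x: 1
image of x^2: (8/3)x + 4
image of x^3: (49/9)x^2 + (49/3)x + 49/4
image of x^4: (272/27)x^3 + (136/3)x^2 + 68x + 34
image of x^5: (1441/81)x^4 + (2882/27)x^3 + (1441/6)x^2 + (1441/6)x + 1441/16
image of x^6: (7448/243)x^5 + (18620/81)x^4 + (18620/27)x^3 + (9310/9)x^2 + (4655/6)x + 931/4
image of x^7: (37969/729)x^6 + (37969/81)x^5 + (189845/108)x^4 + (189845/54)x^3 + (189845/48)x^2 + (37969/16)x + 37969/64
each image's coordinates form column j of the matrix


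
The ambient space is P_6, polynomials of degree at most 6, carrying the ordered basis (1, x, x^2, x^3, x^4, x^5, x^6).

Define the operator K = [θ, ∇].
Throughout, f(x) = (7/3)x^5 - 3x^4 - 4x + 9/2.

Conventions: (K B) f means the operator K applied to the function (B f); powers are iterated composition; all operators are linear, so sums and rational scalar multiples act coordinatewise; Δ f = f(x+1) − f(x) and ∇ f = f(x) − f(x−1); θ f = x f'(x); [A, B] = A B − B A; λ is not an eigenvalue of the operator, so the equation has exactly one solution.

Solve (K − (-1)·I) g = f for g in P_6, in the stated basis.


write g with unknown coordinates in the stated basis and equate coefficients in (K − (-1)·I) g = f
solving from the highest basis element down gives g = (7/3)x^5 + (26/3)x^4 - 12x^3 - 70x^2 - (44/3)x + 425/6
check: K g = -(35/3)x^4 + 12x^3 + 70x^2 + (32/3)x - 199/3
so K g − (-1)·g = (7/3)x^5 - 3x^4 - 4x + 9/2 = f ✓

the result is g(x) = (7/3)x^5 + (26/3)x^4 - 12x^3 - 70x^2 - (44/3)x + 425/6


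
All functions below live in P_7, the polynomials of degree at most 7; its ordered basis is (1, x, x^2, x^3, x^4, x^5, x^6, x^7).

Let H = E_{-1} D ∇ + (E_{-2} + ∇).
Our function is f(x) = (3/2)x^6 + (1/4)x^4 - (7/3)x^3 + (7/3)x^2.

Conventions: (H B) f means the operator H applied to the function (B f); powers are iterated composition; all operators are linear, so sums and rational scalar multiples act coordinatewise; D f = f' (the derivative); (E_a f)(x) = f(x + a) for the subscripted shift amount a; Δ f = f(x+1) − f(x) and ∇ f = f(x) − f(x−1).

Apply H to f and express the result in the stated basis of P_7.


the image equals g(x) = (3/2)x^6 - 9x^5 + (451/4)x^4 - (1450/3)x^3 + (2953/3)x^2 - (3029/3)x + 1733/4

∇ f = 9x^5 - (45/2)x^4 + 31x^3 - 31x^2 + (65/3)x - 77/12
D ∇ f = 45x^4 - 90x^3 + 93x^2 - 62x + 65/3
E_{-1} D ∇ f = 45x^4 - 270x^3 + 633x^2 - 698x + 935/3
E_{-2} f = (3/2)x^6 - 18x^5 + (361/4)x^4 - (733/3)x^3 + (1147/3)x^2 - (1000/3)x + 128
∇ f = 9x^5 - (45/2)x^4 + 31x^3 - 31x^2 + (65/3)x - 77/12
(E_{-2} + ∇) f = (3/2)x^6 - 9x^5 + (271/4)x^4 - (640/3)x^3 + (1054/3)x^2 - (935/3)x + 1459/12
(E_{-1} D ∇ + (E_{-2} + ∇)) f = (3/2)x^6 - 9x^5 + (451/4)x^4 - (1450/3)x^3 + (2953/3)x^2 - (3029/3)x + 1733/4


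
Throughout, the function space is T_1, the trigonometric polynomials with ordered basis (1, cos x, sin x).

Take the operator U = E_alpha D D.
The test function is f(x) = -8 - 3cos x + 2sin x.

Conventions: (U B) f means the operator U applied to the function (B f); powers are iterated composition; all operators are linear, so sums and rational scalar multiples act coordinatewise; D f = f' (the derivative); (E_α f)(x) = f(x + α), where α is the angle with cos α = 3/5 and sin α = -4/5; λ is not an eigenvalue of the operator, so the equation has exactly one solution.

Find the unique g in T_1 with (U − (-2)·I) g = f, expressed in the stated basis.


g(x) = -4 - (29/13)cos x + (2/13)sin x

write g with unknown coordinates in the stated basis and equate coefficients in (U − (-2)·I) g = f
solving from the highest basis element down gives g = -4 - (29/13)cos x + (2/13)sin x
check: U g = (19/13)cos x + (22/13)sin x
so U g − (-2)·g = -8 - 3cos x + 2sin x = f ✓


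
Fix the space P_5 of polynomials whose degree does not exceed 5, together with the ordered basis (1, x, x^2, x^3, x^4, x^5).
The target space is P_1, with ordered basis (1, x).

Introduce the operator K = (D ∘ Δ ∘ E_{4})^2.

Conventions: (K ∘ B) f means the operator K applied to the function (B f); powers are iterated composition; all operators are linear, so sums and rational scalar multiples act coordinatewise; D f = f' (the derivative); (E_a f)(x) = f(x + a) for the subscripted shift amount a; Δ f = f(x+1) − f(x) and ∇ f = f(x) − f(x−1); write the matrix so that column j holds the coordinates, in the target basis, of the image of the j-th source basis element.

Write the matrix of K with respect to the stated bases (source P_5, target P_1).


the matrix is [[0, 0, 0, 0, 24, 1080]; [0, 0, 0, 0, 0, 120]] (rows listed top to bottom)

image of 1: 0
image of x: 0
image of x^2: 0
image of x^3: 0
image of x^4: 24
image of x^5: 120x + 1080
each image's coordinates form column j of the matrix


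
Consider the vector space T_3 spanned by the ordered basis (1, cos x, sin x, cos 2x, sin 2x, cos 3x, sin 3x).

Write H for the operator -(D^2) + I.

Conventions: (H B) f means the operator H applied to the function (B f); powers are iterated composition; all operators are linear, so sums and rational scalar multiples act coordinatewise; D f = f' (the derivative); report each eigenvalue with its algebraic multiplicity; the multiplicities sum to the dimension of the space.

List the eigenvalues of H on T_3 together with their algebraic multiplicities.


image of 1: 1
image of cos x: 2cos x
image of sin x: 2sin x
image of cos 2x: 5cos 2x
image of sin 2x: 5sin 2x
image of cos 3x: 10cos 3x
image of sin 3x: 10sin 3x
the matrix is diagonal; its diagonal is (1, 2, 2, 5, 5, 10, 10)
for a triangular matrix the eigenvalues are the diagonal entries, with algebraic multiplicity their repetition count

λ = 1 (multiplicity 1), λ = 2 (multiplicity 2), λ = 5 (multiplicity 2), λ = 10 (multiplicity 2)


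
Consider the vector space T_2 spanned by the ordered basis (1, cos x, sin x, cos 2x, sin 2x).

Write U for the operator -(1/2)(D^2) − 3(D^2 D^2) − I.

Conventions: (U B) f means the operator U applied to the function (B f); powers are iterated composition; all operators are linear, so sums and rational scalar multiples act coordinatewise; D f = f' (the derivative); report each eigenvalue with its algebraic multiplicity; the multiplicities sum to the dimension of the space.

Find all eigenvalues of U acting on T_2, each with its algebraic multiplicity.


λ = -47 (multiplicity 2), λ = -7/2 (multiplicity 2), λ = -1 (multiplicity 1)

image of 1: -1
image of cos x: -(7/2)cos x
image of sin x: -(7/2)sin x
image of cos 2x: -47cos 2x
image of sin 2x: -47sin 2x
the matrix is diagonal; its diagonal is (-1, -7/2, -7/2, -47, -47)
for a triangular matrix the eigenvalues are the diagonal entries, with algebraic multiplicity their repetition count
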